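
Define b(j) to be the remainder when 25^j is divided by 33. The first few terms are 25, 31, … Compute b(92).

b(1) = 25; b(2) = 31; b(3) = 16; b(4) = 4; b(5) = 1; b(6) = 25.
The sequence repeats with period 5.
(92 - 1) mod 5 = 1, so b(92) = b(2) = 31.

31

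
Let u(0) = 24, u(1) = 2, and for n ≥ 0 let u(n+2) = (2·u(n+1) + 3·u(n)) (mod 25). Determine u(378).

21

Computing terms: u(0) = 24, u(1) = 2, u(2) = 1, u(3) = 8, u(4) = 19, u(5) = 12, u(6) = 6, u(7) = 23, u(8) = 14, u(9) = 22, u(10) = 11, u(11) = 13, u(12) = 9, u(13) = 7, u(14) = 16, u(15) = 3, u(16) = 4, u(17) = 17, u(18) = 21, u(19) = 18, u(20) = 24, u(21) = 2.
Since (u(20), u(21)) = (u(0), u(1)) = (24, 2) (two consecutive terms determine the rest), the sequence is periodic with period 20.
So u(378) = u(0 + ((378-0) mod 20)) = u(18) = 21.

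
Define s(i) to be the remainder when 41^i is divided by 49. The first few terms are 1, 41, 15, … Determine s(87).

We have s(0) = 1; s(1) = 41; s(2) = 15; s(3) = 27; s(4) = 29; s(5) = 13; s(6) = 43; s(7) = 48; s(8) = 8; s(9) = 34; s(10) = 22; s(11) = 20; s(12) = 36; s(13) = 6; s(14) = 1.
The sequence repeats with period 14.
So s(87) = s(0 + ((87-0) mod 14)) = s(3) = 27.

27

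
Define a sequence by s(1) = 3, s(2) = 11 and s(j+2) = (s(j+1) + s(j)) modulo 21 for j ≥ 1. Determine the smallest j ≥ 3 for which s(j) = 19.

We have s(1) = 3; s(2) = 11; s(3) = 14; s(4) = 4; s(5) = 18; s(6) = 1; s(7) = 19; s(8) = 20; s(9) = 18; s(10) = 17; s(11) = 14; s(12) = 10; s(13) = 3; s(14) = 13; s(15) = 16; s(16) = 8; s(17) = 3; s(18) = 11.
The sequence repeats with period 16.
The value 19 first appears (with j ≥ 3) at s(7).

7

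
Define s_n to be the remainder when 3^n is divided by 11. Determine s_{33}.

5

We have s_1 = 3, s_2 = 9, s_3 = 5, s_4 = 4, s_5 = 1, s_6 = 3.
Since s_6 = s_1 = 3, the sequence is periodic with period 5.
So s_{33} = s_{1 + ((33-1) mod 5)} = s_3 = 5.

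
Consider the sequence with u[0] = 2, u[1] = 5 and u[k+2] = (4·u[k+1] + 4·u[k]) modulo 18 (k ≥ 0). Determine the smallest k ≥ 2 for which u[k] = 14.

We have u[0] = 2, u[1] = 5, u[2] = 10, u[3] = 6, u[4] = 10, u[5] = 10, u[6] = 8, u[7] = 0, u[8] = 14, u[9] = 2, u[10] = 10, u[11] = 12, u[12] = 16, u[13] = 4, u[14] = 8, u[15] = 12, u[16] = 8, u[17] = 8, u[18] = 10, u[19] = 0, u[20] = 4, u[21] = 16, u[22] = 8, u[23] = 6, u[24] = 2, u[25] = 14, u[26] = 10, u[27] = 6.
Since (u[26], u[27]) = (u[2], u[3]) = (10, 6) (two consecutive terms determine the rest), the sequence is eventually periodic: after a pre-period of length 2 it cycles with period 24.
The value 14 first appears (with k ≥ 2) at u[8].

8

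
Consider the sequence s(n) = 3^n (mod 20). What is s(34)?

9

Listing terms: s(0) = 1,  s(1) = 3,  s(2) = 9,  s(3) = 7,  s(4) = 1.
The sequence repeats with period 4.
(34 - 0) mod 4 = 2, so s(34) = s(2) = 9.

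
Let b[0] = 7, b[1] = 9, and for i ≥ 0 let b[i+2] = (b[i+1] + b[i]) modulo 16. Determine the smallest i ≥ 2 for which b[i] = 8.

Computing terms: b[0] = 7, b[1] = 9, b[2] = 0, b[3] = 9, b[4] = 9, b[5] = 2, b[6] = 11, b[7] = 13, b[8] = 8, b[9] = 5, b[10] = 13, b[11] = 2, b[12] = 15, b[13] = 1, b[14] = 0, b[15] = 1, b[16] = 1, b[17] = 2, b[18] = 3, b[19] = 5, b[20] = 8, b[21] = 13, b[22] = 5, b[23] = 2, b[24] = 7, b[25] = 9.
Since (b[24], b[25]) = (b[0], b[1]) = (7, 9) (two consecutive terms determine the rest), the sequence is periodic with period 24.
The value 8 first appears (with i ≥ 2) at b[8].

8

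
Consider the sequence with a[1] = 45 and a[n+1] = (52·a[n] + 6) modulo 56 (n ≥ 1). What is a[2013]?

30

a[1] = 45,  a[2] = 50,  a[3] = 30,  a[4] = 54,  a[5] = 14,  a[6] = 6,  a[7] = 38,  a[8] = 22,  a[9] = 30.
Since a[9] = a[3] = 30, the sequence is eventually periodic: after a pre-period of length 2 it cycles with period 6.
For n ≥ 3, a[n] depends only on (n - 3) mod 6. (2013 - 3) mod 6 = 0, so a[2013] = a[3] = 30.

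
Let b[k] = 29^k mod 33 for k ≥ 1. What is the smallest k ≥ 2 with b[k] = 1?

10

b[1] = 29; b[2] = 16; b[3] = 2; b[4] = 25; b[5] = 32; b[6] = 4; b[7] = 17; b[8] = 31; b[9] = 8; b[10] = 1; b[11] = 29.
The sequence repeats with period 10.
The value 1 first appears (with k ≥ 2) at b[10].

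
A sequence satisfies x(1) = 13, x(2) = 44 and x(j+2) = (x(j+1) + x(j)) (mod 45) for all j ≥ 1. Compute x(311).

We have x(1) = 13,  x(2) = 44,  x(3) = 12,  x(4) = 11,  x(5) = 23,  x(6) = 34,  x(7) = 12,  x(8) = 1,  x(9) = 13,  x(10) = 14,  x(11) = 27,  x(12) = 41,  x(13) = 23,  x(14) = 19,  x(15) = 42,  x(16) = 16,  x(17) = 13,  x(18) = 29,  x(19) = 42,  x(20) = 26,  x(21) = 23,  x(22) = 4,  x(23) = 27,  x(24) = 31,  x(25) = 13,  x(26) = 44.
Since (x(25), x(26)) = (x(1), x(2)) = (13, 44) (two consecutive terms determine the rest), the sequence is periodic with period 24.
So x(311) = x(1 + ((311-1) mod 24)) = x(23) = 27.

27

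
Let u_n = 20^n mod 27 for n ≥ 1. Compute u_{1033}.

11

u_1 = 20,  u_2 = 22,  u_3 = 8,  u_4 = 25,  u_5 = 14,  u_6 = 10,  u_7 = 11,  u_8 = 4,  u_9 = 26,  u_{10} = 7,  u_{11} = 5,  u_{12} = 19,  u_{13} = 2,  u_{14} = 13,  u_{15} = 17,  u_{16} = 16,  u_{17} = 23,  u_{18} = 1,  u_{19} = 20.
Since u_{19} = u_1 = 20, the sequence is periodic with period 18.
So u_{1033} = u_{1 + ((1033-1) mod 18)} = u_7 = 11.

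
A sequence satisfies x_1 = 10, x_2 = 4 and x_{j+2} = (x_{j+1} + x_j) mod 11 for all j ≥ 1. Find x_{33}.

3

x_1 = 10,  x_2 = 4,  x_3 = 3,  x_4 = 7,  x_5 = 10,  x_6 = 6,  x_7 = 5,  x_8 = 0,  x_9 = 5,  x_{10} = 5,  x_{11} = 10,  x_{12} = 4.
Since (x_{11}, x_{12}) = (x_1, x_2) = (10, 4) (two consecutive terms determine the rest), the sequence is periodic with period 10.
So x_{33} = x_{1 + ((33-1) mod 10)} = x_3 = 3.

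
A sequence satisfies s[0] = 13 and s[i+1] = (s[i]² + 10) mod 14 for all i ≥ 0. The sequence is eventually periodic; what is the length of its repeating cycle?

3

Computing terms: s[0] = 13,  s[1] = 11,  s[2] = 5,  s[3] = 7,  s[4] = 3,  s[5] = 5.
Since s[5] = s[2] = 5, the sequence is eventually periodic: after a pre-period of length 2 it cycles with period 3.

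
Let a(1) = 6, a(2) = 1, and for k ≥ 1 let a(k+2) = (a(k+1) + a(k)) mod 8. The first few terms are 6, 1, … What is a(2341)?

6

We have a(1) = 6, a(2) = 1, a(3) = 7, a(4) = 0, a(5) = 7, a(6) = 7, a(7) = 6, a(8) = 5, a(9) = 3, a(10) = 0, a(11) = 3, a(12) = 3, a(13) = 6, a(14) = 1.
The sequence repeats with period 12.
So a(2341) = a(1 + ((2341-1) mod 12)) = a(1) = 6.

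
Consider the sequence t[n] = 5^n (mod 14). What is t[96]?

1

Listing terms: t[1] = 5,  t[2] = 11,  t[3] = 13,  t[4] = 9,  t[5] = 3,  t[6] = 1,  t[7] = 5.
Since t[7] = t[1] = 5, the sequence is periodic with period 6.
So t[96] = t[1 + ((96-1) mod 6)] = t[6] = 1.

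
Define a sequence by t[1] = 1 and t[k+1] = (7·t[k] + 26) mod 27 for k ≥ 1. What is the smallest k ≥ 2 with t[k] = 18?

t[1] = 1; t[2] = 6; t[3] = 14; t[4] = 16; t[5] = 3; t[6] = 20; t[7] = 4; t[8] = 0; t[9] = 26; t[10] = 19; t[11] = 24; t[12] = 5; t[13] = 7; t[14] = 21; t[15] = 11; t[16] = 22; t[17] = 18; t[18] = 17; t[19] = 10; t[20] = 15; t[21] = 23; t[22] = 25; t[23] = 12; t[24] = 2; t[25] = 13; t[26] = 9; t[27] = 8; t[28] = 1.
The sequence repeats with period 27.
The value 18 first appears (with k ≥ 2) at t[17].

17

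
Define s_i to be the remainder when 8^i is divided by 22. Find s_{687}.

s_0 = 1; s_1 = 8; s_2 = 20; s_3 = 6; s_4 = 4; s_5 = 10; s_6 = 14; s_7 = 2; s_8 = 16; s_9 = 18; s_{10} = 12; s_{11} = 8.
Since s_{11} = s_1 = 8, the sequence is eventually periodic: after a pre-period of length 1 it cycles with period 10.
For i ≥ 1, s_i depends only on (i - 1) mod 10. (687 - 1) mod 10 = 6, so s_{687} = s_7 = 2.

2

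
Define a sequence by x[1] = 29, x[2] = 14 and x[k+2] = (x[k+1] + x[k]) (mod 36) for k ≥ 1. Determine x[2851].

13

We have x[1] = 29,  x[2] = 14,  x[3] = 7,  x[4] = 21,  x[5] = 28,  x[6] = 13,  x[7] = 5,  x[8] = 18,  x[9] = 23,  x[10] = 5,  x[11] = 28,  x[12] = 33,  x[13] = 25,  x[14] = 22,  x[15] = 11,  x[16] = 33,  x[17] = 8,  x[18] = 5,  x[19] = 13,  x[20] = 18,  x[21] = 31,  x[22] = 13,  x[23] = 8,  x[24] = 21,  x[25] = 29,  x[26] = 14.
The sequence repeats with period 24.
So x[2851] = x[1 + ((2851-1) mod 24)] = x[19] = 13.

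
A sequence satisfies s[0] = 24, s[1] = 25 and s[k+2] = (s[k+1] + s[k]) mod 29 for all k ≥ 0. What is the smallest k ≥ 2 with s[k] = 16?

3

Computing terms: s[0] = 24,  s[1] = 25,  s[2] = 20,  s[3] = 16,  s[4] = 7,  s[5] = 23,  s[6] = 1,  s[7] = 24,  s[8] = 25.
Since (s[7], s[8]) = (s[0], s[1]) = (24, 25) (two consecutive terms determine the rest), the sequence is periodic with period 7.
The value 16 first appears (with k ≥ 2) at s[3].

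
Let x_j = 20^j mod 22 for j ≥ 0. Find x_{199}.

16

Listing terms: x_0 = 1, x_1 = 20, x_2 = 4, x_3 = 14, x_4 = 16, x_5 = 12, x_6 = 20.
Since x_6 = x_1 = 20, the sequence is eventually periodic: after a pre-period of length 1 it cycles with period 5.
For j ≥ 1, x_j depends only on (j - 1) mod 5. (199 - 1) mod 5 = 3, so x_{199} = x_4 = 16.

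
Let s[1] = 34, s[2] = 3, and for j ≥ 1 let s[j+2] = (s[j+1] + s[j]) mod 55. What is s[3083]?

Listing terms: s[1] = 34, s[2] = 3, s[3] = 37, s[4] = 40, s[5] = 22, s[6] = 7, s[7] = 29, s[8] = 36, s[9] = 10, s[10] = 46, s[11] = 1, s[12] = 47, s[13] = 48, s[14] = 40, s[15] = 33, s[16] = 18, s[17] = 51, s[18] = 14, s[19] = 10, s[20] = 24, s[21] = 34, s[22] = 3.
The sequence repeats with period 20.
(3083 - 1) mod 20 = 2, so s[3083] = s[3] = 37.

37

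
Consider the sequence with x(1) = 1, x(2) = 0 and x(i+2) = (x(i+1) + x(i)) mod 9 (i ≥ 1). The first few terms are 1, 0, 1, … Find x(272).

8

x(1) = 1, x(2) = 0, x(3) = 1, x(4) = 1, x(5) = 2, x(6) = 3, x(7) = 5, x(8) = 8, x(9) = 4, x(10) = 3, x(11) = 7, x(12) = 1, x(13) = 8, x(14) = 0, x(15) = 8, x(16) = 8, x(17) = 7, x(18) = 6, x(19) = 4, x(20) = 1, x(21) = 5, x(22) = 6, x(23) = 2, x(24) = 8, x(25) = 1, x(26) = 0.
The sequence repeats with period 24.
(272 - 1) mod 24 = 7, so x(272) = x(8) = 8.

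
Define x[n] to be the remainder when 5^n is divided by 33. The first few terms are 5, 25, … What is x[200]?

1

Listing terms: x[1] = 5, x[2] = 25, x[3] = 26, x[4] = 31, x[5] = 23, x[6] = 16, x[7] = 14, x[8] = 4, x[9] = 20, x[10] = 1, x[11] = 5.
The sequence repeats with period 10.
(200 - 1) mod 10 = 9, so x[200] = x[10] = 1.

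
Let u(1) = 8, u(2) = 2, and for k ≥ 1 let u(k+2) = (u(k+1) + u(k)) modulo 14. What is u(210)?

We have u(1) = 8,  u(2) = 2,  u(3) = 10,  u(4) = 12,  u(5) = 8,  u(6) = 6,  u(7) = 0,  u(8) = 6,  u(9) = 6,  u(10) = 12,  u(11) = 4,  u(12) = 2,  u(13) = 6,  u(14) = 8,  u(15) = 0,  u(16) = 8,  u(17) = 8,  u(18) = 2.
The sequence repeats with period 16.
(210 - 1) mod 16 = 1, so u(210) = u(2) = 2.

2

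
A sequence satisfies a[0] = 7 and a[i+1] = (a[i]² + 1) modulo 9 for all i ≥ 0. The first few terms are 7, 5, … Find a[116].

8

Listing terms: a[0] = 7; a[1] = 5; a[2] = 8; a[3] = 2; a[4] = 5.
Since a[4] = a[1] = 5, the sequence is eventually periodic: after a pre-period of length 1 it cycles with period 3.
For i ≥ 1, a[i] depends only on (i - 1) mod 3. (116 - 1) mod 3 = 1, so a[116] = a[2] = 8.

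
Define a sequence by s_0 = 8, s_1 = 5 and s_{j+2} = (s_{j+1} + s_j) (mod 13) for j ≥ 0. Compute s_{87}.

Computing terms: s_0 = 8,  s_1 = 5,  s_2 = 0,  s_3 = 5,  s_4 = 5,  s_5 = 10,  s_6 = 2,  s_7 = 12,  s_8 = 1,  s_9 = 0,  s_{10} = 1,  s_{11} = 1,  s_{12} = 2,  s_{13} = 3,  s_{14} = 5,  s_{15} = 8,  s_{16} = 0,  s_{17} = 8,  s_{18} = 8,  s_{19} = 3,  s_{20} = 11,  s_{21} = 1,  s_{22} = 12,  s_{23} = 0,  s_{24} = 12,  s_{25} = 12,  s_{26} = 11,  s_{27} = 10,  s_{28} = 8,  s_{29} = 5.
Since (s_{28}, s_{29}) = (s_0, s_1) = (8, 5) (two consecutive terms determine the rest), the sequence is periodic with period 28.
So s_{87} = s_{0 + ((87-0) mod 28)} = s_3 = 5.

5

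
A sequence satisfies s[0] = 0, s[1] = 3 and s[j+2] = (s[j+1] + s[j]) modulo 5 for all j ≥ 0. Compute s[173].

Listing terms: s[0] = 0,  s[1] = 3,  s[2] = 3,  s[3] = 1,  s[4] = 4,  s[5] = 0,  s[6] = 4,  s[7] = 4,  s[8] = 3,  s[9] = 2,  s[10] = 0,  s[11] = 2,  s[12] = 2,  s[13] = 4,  s[14] = 1,  s[15] = 0,  s[16] = 1,  s[17] = 1,  s[18] = 2,  s[19] = 3,  s[20] = 0,  s[21] = 3.
Since (s[20], s[21]) = (s[0], s[1]) = (0, 3) (two consecutive terms determine the rest), the sequence is periodic with period 20.
(173 - 0) mod 20 = 13, so s[173] = s[13] = 4.

4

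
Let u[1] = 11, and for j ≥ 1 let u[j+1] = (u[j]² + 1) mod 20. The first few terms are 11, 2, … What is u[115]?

Listing terms: u[1] = 11; u[2] = 2; u[3] = 5; u[4] = 6; u[5] = 17; u[6] = 10; u[7] = 1; u[8] = 2.
Since u[8] = u[2] = 2, the sequence is eventually periodic: after a pre-period of length 1 it cycles with period 6.
For j ≥ 2, u[j] depends only on (j - 2) mod 6. (115 - 2) mod 6 = 5, so u[115] = u[7] = 1.

1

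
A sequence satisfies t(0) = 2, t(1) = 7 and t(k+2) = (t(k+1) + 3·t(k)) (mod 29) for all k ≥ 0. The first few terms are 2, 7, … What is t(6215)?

21

Listing terms: t(0) = 2; t(1) = 7; t(2) = 13; t(3) = 5; t(4) = 15; t(5) = 1; t(6) = 17; t(7) = 20; t(8) = 13; t(9) = 15; t(10) = 25; t(11) = 12; t(12) = 0; t(13) = 7; t(14) = 7; t(15) = 28; t(16) = 20; t(17) = 17; t(18) = 19; t(19) = 12; t(20) = 11; t(21) = 18; t(22) = 22; t(23) = 18; t(24) = 26; t(25) = 22; t(26) = 13; t(27) = 21; t(28) = 2; t(29) = 7.
The sequence repeats with period 28.
(6215 - 0) mod 28 = 27, so t(6215) = t(27) = 21.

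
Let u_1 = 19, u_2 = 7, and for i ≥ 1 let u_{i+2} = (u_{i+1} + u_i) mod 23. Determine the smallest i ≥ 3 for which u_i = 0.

Computing terms: u_1 = 19, u_2 = 7, u_3 = 3, u_4 = 10, u_5 = 13, u_6 = 0, u_7 = 13, u_8 = 13, u_9 = 3, u_{10} = 16, u_{11} = 19, u_{12} = 12, u_{13} = 8, u_{14} = 20, u_{15} = 5, u_{16} = 2, u_{17} = 7, u_{18} = 9, u_{19} = 16, u_{20} = 2, u_{21} = 18, u_{22} = 20, u_{23} = 15, u_{24} = 12, u_{25} = 4, u_{26} = 16, u_{27} = 20, u_{28} = 13, u_{29} = 10, u_{30} = 0, u_{31} = 10, u_{32} = 10, u_{33} = 20, u_{34} = 7, u_{35} = 4, u_{36} = 11, u_{37} = 15, u_{38} = 3, u_{39} = 18, u_{40} = 21, u_{41} = 16, u_{42} = 14, u_{43} = 7, u_{44} = 21, u_{45} = 5, u_{46} = 3, u_{47} = 8, u_{48} = 11, u_{49} = 19, u_{50} = 7.
The sequence repeats with period 48.
The value 0 first appears (with i ≥ 3) at u_6.

6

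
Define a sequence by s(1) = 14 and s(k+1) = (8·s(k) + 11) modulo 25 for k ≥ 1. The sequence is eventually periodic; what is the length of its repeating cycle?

20

We have s(1) = 14; s(2) = 23; s(3) = 20; s(4) = 21; s(5) = 4; s(6) = 18; s(7) = 5; s(8) = 1; s(9) = 19; s(10) = 13; s(11) = 15; s(12) = 6; s(13) = 9; s(14) = 8; s(15) = 0; s(16) = 11; s(17) = 24; s(18) = 3; s(19) = 10; s(20) = 16; s(21) = 14.
The sequence repeats with period 20.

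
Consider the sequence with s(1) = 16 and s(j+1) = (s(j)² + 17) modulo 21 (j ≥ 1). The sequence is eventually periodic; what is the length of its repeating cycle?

6

Listing terms: s(1) = 16,  s(2) = 0,  s(3) = 17,  s(4) = 12,  s(5) = 14,  s(6) = 3,  s(7) = 5,  s(8) = 0.
Since s(8) = s(2) = 0, the sequence is eventually periodic: after a pre-period of length 1 it cycles with period 6.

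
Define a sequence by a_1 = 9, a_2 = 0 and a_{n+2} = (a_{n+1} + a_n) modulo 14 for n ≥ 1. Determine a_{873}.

5

Computing terms: a_1 = 9, a_2 = 0, a_3 = 9, a_4 = 9, a_5 = 4, a_6 = 13, a_7 = 3, a_8 = 2, a_9 = 5, a_{10} = 7, a_{11} = 12, a_{12} = 5, a_{13} = 3, a_{14} = 8, a_{15} = 11, a_{16} = 5, a_{17} = 2, a_{18} = 7, a_{19} = 9, a_{20} = 2, a_{21} = 11, a_{22} = 13, a_{23} = 10, a_{24} = 9, a_{25} = 5, a_{26} = 0, a_{27} = 5, a_{28} = 5, a_{29} = 10, a_{30} = 1, a_{31} = 11, a_{32} = 12, a_{33} = 9, a_{34} = 7, a_{35} = 2, a_{36} = 9, a_{37} = 11, a_{38} = 6, a_{39} = 3, a_{40} = 9, a_{41} = 12, a_{42} = 7, a_{43} = 5, a_{44} = 12, a_{45} = 3, a_{46} = 1, a_{47} = 4, a_{48} = 5, a_{49} = 9, a_{50} = 0.
Since (a_{49}, a_{50}) = (a_1, a_2) = (9, 0) (two consecutive terms determine the rest), the sequence is periodic with period 48.
So a_{873} = a_{1 + ((873-1) mod 48)} = a_9 = 5.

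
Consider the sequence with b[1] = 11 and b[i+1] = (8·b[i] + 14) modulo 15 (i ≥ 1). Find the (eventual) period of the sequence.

4

Computing terms: b[1] = 11; b[2] = 12; b[3] = 5; b[4] = 9; b[5] = 11.
Since b[5] = b[1] = 11, the sequence is periodic with period 4.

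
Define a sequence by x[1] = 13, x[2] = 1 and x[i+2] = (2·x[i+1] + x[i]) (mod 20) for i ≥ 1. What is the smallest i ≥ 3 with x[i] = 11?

We have x[1] = 13; x[2] = 1; x[3] = 15; x[4] = 11; x[5] = 17; x[6] = 5; x[7] = 7; x[8] = 19; x[9] = 5; x[10] = 9; x[11] = 3; x[12] = 15; x[13] = 13; x[14] = 1.
The sequence repeats with period 12.
The value 11 first appears (with i ≥ 3) at x[4].

4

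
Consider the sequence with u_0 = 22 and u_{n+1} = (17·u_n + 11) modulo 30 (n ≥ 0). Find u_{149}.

25

We have u_0 = 22, u_1 = 25, u_2 = 16, u_3 = 13, u_4 = 22.
Since u_4 = u_0 = 22, the sequence is periodic with period 4.
So u_{149} = u_{0 + ((149-0) mod 4)} = u_1 = 25.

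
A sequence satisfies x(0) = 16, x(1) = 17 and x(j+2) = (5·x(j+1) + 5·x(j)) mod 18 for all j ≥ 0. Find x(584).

Computing terms: x(0) = 16; x(1) = 17; x(2) = 3; x(3) = 10; x(4) = 11; x(5) = 15; x(6) = 4; x(7) = 5; x(8) = 9; x(9) = 16; x(10) = 17.
The sequence repeats with period 9.
So x(584) = x(0 + ((584-0) mod 9)) = x(8) = 9.

9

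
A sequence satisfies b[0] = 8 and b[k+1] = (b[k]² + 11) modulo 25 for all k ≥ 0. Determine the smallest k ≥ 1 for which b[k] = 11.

We have b[0] = 8,  b[1] = 0,  b[2] = 11,  b[3] = 7,  b[4] = 10,  b[5] = 11.
Since b[5] = b[2] = 11, the sequence is eventually periodic: after a pre-period of length 2 it cycles with period 3.
The value 11 first appears (with k ≥ 1) at b[2].

2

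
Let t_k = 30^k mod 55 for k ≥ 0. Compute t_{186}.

Computing terms: t_0 = 1; t_1 = 30; t_2 = 20; t_3 = 50; t_4 = 15; t_5 = 10; t_6 = 25; t_7 = 35; t_8 = 5; t_9 = 40; t_{10} = 45; t_{11} = 30.
Since t_{11} = t_1 = 30, the sequence is eventually periodic: after a pre-period of length 1 it cycles with period 10.
For k ≥ 1, t_k depends only on (k - 1) mod 10. (186 - 1) mod 10 = 5, so t_{186} = t_6 = 25.

25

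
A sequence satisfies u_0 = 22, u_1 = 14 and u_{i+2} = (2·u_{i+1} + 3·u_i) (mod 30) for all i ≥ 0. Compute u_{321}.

14

Computing terms: u_0 = 22; u_1 = 14; u_2 = 4; u_3 = 20; u_4 = 22; u_5 = 14.
Since (u_4, u_5) = (u_0, u_1) = (22, 14) (two consecutive terms determine the rest), the sequence is periodic with period 4.
(321 - 0) mod 4 = 1, so u_{321} = u_1 = 14.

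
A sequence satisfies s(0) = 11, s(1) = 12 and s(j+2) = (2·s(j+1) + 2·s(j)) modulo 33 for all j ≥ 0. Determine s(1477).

9

Listing terms: s(0) = 11,  s(1) = 12,  s(2) = 13,  s(3) = 17,  s(4) = 27,  s(5) = 22,  s(6) = 32,  s(7) = 9,  s(8) = 16,  s(9) = 17,  s(10) = 0,  s(11) = 1,  s(12) = 2,  s(13) = 6,  s(14) = 16,  s(15) = 11,  s(16) = 21,  s(17) = 31,  s(18) = 5,  s(19) = 6,  s(20) = 22,  s(21) = 23,  s(22) = 24,  s(23) = 28,  s(24) = 5,  s(25) = 0,  s(26) = 10,  s(27) = 20,  s(28) = 27,  s(29) = 28,  s(30) = 11,  s(31) = 12.
The sequence repeats with period 30.
So s(1477) = s(0 + ((1477-0) mod 30)) = s(7) = 9.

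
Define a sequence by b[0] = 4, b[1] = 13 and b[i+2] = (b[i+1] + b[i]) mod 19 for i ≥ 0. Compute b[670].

9

Computing terms: b[0] = 4, b[1] = 13, b[2] = 17, b[3] = 11, b[4] = 9, b[5] = 1, b[6] = 10, b[7] = 11, b[8] = 2, b[9] = 13, b[10] = 15, b[11] = 9, b[12] = 5, b[13] = 14, b[14] = 0, b[15] = 14, b[16] = 14, b[17] = 9, b[18] = 4, b[19] = 13.
The sequence repeats with period 18.
So b[670] = b[0 + ((670-0) mod 18)] = b[4] = 9.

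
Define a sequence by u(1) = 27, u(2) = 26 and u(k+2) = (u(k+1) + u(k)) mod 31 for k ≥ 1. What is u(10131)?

12

Computing terms: u(1) = 27; u(2) = 26; u(3) = 22; u(4) = 17; u(5) = 8; u(6) = 25; u(7) = 2; u(8) = 27; u(9) = 29; u(10) = 25; u(11) = 23; u(12) = 17; u(13) = 9; u(14) = 26; u(15) = 4; u(16) = 30; u(17) = 3; u(18) = 2; u(19) = 5; u(20) = 7; u(21) = 12; u(22) = 19; u(23) = 0; u(24) = 19; u(25) = 19; u(26) = 7; u(27) = 26; u(28) = 2; u(29) = 28; u(30) = 30; u(31) = 27; u(32) = 26.
Since (u(31), u(32)) = (u(1), u(2)) = (27, 26) (two consecutive terms determine the rest), the sequence is periodic with period 30.
(10131 - 1) mod 30 = 20, so u(10131) = u(21) = 12.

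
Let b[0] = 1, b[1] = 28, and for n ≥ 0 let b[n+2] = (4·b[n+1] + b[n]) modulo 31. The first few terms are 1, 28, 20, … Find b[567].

We have b[0] = 1, b[1] = 28, b[2] = 20, b[3] = 15, b[4] = 18, b[5] = 25, b[6] = 25, b[7] = 1, b[8] = 29, b[9] = 24, b[10] = 1, b[11] = 28.
Since (b[10], b[11]) = (b[0], b[1]) = (1, 28) (two consecutive terms determine the rest), the sequence is periodic with period 10.
(567 - 0) mod 10 = 7, so b[567] = b[7] = 1.

1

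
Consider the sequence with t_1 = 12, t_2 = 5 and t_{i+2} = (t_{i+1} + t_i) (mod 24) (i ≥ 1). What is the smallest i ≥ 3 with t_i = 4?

Computing terms: t_1 = 12,  t_2 = 5,  t_3 = 17,  t_4 = 22,  t_5 = 15,  t_6 = 13,  t_7 = 4,  t_8 = 17,  t_9 = 21,  t_{10} = 14,  t_{11} = 11,  t_{12} = 1,  t_{13} = 12,  t_{14} = 13,  t_{15} = 1,  t_{16} = 14,  t_{17} = 15,  t_{18} = 5,  t_{19} = 20,  t_{20} = 1,  t_{21} = 21,  t_{22} = 22,  t_{23} = 19,  t_{24} = 17,  t_{25} = 12,  t_{26} = 5.
Since (t_{25}, t_{26}) = (t_1, t_2) = (12, 5) (two consecutive terms determine the rest), the sequence is periodic with period 24.
The value 4 first appears (with i ≥ 3) at t_7.

7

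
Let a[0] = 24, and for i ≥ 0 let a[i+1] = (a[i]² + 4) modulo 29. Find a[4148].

0

Listing terms: a[0] = 24,  a[1] = 0,  a[2] = 4,  a[3] = 20,  a[4] = 27,  a[5] = 8,  a[6] = 10,  a[7] = 17,  a[8] = 3,  a[9] = 13,  a[10] = 28,  a[11] = 5,  a[12] = 0.
Since a[12] = a[1] = 0, the sequence is eventually periodic: after a pre-period of length 1 it cycles with period 11.
For i ≥ 1, a[i] depends only on (i - 1) mod 11. (4148 - 1) mod 11 = 0, so a[4148] = a[1] = 0.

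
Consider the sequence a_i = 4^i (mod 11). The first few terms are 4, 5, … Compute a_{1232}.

5

We have a_1 = 4; a_2 = 5; a_3 = 9; a_4 = 3; a_5 = 1; a_6 = 4.
Since a_6 = a_1 = 4, the sequence is periodic with period 5.
So a_{1232} = a_{1 + ((1232-1) mod 5)} = a_2 = 5.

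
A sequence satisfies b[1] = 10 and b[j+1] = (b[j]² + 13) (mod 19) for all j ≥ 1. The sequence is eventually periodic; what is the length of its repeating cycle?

5

We have b[1] = 10, b[2] = 18, b[3] = 14, b[4] = 0, b[5] = 13, b[6] = 11, b[7] = 1, b[8] = 14.
Since b[8] = b[3] = 14, the sequence is eventually periodic: after a pre-period of length 2 it cycles with period 5.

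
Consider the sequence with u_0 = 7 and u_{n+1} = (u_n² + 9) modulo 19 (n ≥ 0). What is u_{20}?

10

Listing terms: u_0 = 7,  u_1 = 1,  u_2 = 10,  u_3 = 14,  u_4 = 15,  u_5 = 6,  u_6 = 7.
Since u_6 = u_0 = 7, the sequence is periodic with period 6.
(20 - 0) mod 6 = 2, so u_{20} = u_2 = 10.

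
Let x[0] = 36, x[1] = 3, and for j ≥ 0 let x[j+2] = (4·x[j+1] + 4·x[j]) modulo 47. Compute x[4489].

30

Listing terms: x[0] = 36; x[1] = 3; x[2] = 15; x[3] = 25; x[4] = 19; x[5] = 35; x[6] = 28; x[7] = 17; x[8] = 39; x[9] = 36; x[10] = 18; x[11] = 28; x[12] = 43; x[13] = 2; x[14] = 39; x[15] = 23; x[16] = 13; x[17] = 3; x[18] = 17; x[19] = 33; x[20] = 12; x[21] = 39; x[22] = 16; x[23] = 32; x[24] = 4; x[25] = 3; x[26] = 28; x[27] = 30; x[28] = 44; x[29] = 14; x[30] = 44; x[31] = 44; x[32] = 23; x[33] = 33; x[34] = 36; x[35] = 41; x[36] = 26; x[37] = 33; x[38] = 1; x[39] = 42; x[40] = 31; x[41] = 10; x[42] = 23; x[43] = 38; x[44] = 9; x[45] = 0; x[46] = 36; x[47] = 3.
The sequence repeats with period 46.
(4489 - 0) mod 46 = 27, so x[4489] = x[27] = 30.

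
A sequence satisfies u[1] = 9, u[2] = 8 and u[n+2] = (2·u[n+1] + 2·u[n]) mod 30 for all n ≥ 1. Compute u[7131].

4

Computing terms: u[1] = 9,  u[2] = 8,  u[3] = 4,  u[4] = 24,  u[5] = 26,  u[6] = 10,  u[7] = 12,  u[8] = 14,  u[9] = 22,  u[10] = 12,  u[11] = 8,  u[12] = 10,  u[13] = 6,  u[14] = 2,  u[15] = 16,  u[16] = 6,  u[17] = 14,  u[18] = 10,  u[19] = 18,  u[20] = 26,  u[21] = 28,  u[22] = 18,  u[23] = 2,  u[24] = 10,  u[25] = 24,  u[26] = 8,  u[27] = 4.
Since (u[26], u[27]) = (u[2], u[3]) = (8, 4) (two consecutive terms determine the rest), the sequence is eventually periodic: after a pre-period of length 1 it cycles with period 24.
For n ≥ 2, u[n] depends only on (n - 2) mod 24. (7131 - 2) mod 24 = 1, so u[7131] = u[3] = 4.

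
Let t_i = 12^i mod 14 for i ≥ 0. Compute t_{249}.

Computing terms: t_0 = 1; t_1 = 12; t_2 = 4; t_3 = 6; t_4 = 2; t_5 = 10; t_6 = 8; t_7 = 12.
Since t_7 = t_1 = 12, the sequence is eventually periodic: after a pre-period of length 1 it cycles with period 6.
For i ≥ 1, t_i depends only on (i - 1) mod 6. (249 - 1) mod 6 = 2, so t_{249} = t_3 = 6.

6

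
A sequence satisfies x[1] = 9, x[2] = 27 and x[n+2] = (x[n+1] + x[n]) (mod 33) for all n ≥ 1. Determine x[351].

x[1] = 9; x[2] = 27; x[3] = 3; x[4] = 30; x[5] = 0; x[6] = 30; x[7] = 30; x[8] = 27; x[9] = 24; x[10] = 18; x[11] = 9; x[12] = 27.
The sequence repeats with period 10.
(351 - 1) mod 10 = 0, so x[351] = x[1] = 9.

9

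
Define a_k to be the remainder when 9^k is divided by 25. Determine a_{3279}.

Listing terms: a_0 = 1; a_1 = 9; a_2 = 6; a_3 = 4; a_4 = 11; a_5 = 24; a_6 = 16; a_7 = 19; a_8 = 21; a_9 = 14; a_{10} = 1.
The sequence repeats with period 10.
So a_{3279} = a_{0 + ((3279-0) mod 10)} = a_9 = 14.

14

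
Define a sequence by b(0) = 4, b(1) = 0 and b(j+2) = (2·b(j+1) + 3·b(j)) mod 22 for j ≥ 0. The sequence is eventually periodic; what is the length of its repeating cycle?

10

We have b(0) = 4, b(1) = 0, b(2) = 12, b(3) = 2, b(4) = 18, b(5) = 20, b(6) = 6, b(7) = 6, b(8) = 8, b(9) = 12, b(10) = 4, b(11) = 0.
Since (b(10), b(11)) = (b(0), b(1)) = (4, 0) (two consecutive terms determine the rest), the sequence is periodic with period 10.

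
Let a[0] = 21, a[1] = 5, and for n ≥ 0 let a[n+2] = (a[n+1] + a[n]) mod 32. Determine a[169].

21

Computing terms: a[0] = 21,  a[1] = 5,  a[2] = 26,  a[3] = 31,  a[4] = 25,  a[5] = 24,  a[6] = 17,  a[7] = 9,  a[8] = 26,  a[9] = 3,  a[10] = 29,  a[11] = 0,  a[12] = 29,  a[13] = 29,  a[14] = 26,  a[15] = 23,  a[16] = 17,  a[17] = 8,  a[18] = 25,  a[19] = 1,  a[20] = 26,  a[21] = 27,  a[22] = 21,  a[23] = 16,  a[24] = 5,  a[25] = 21,  a[26] = 26,  a[27] = 15,  a[28] = 9,  a[29] = 24,  a[30] = 1,  a[31] = 25,  a[32] = 26,  a[33] = 19,  a[34] = 13,  a[35] = 0,  a[36] = 13,  a[37] = 13,  a[38] = 26,  a[39] = 7,  a[40] = 1,  a[41] = 8,  a[42] = 9,  a[43] = 17,  a[44] = 26,  a[45] = 11,  a[46] = 5,  a[47] = 16,  a[48] = 21,  a[49] = 5.
Since (a[48], a[49]) = (a[0], a[1]) = (21, 5) (two consecutive terms determine the rest), the sequence is periodic with period 48.
So a[169] = a[0 + ((169-0) mod 48)] = a[25] = 21.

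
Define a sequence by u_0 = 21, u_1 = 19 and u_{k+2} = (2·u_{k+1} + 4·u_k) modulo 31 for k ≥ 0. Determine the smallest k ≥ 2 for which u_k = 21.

6

Computing terms: u_0 = 21,  u_1 = 19,  u_2 = 29,  u_3 = 10,  u_4 = 12,  u_5 = 2,  u_6 = 21,  u_7 = 19.
The sequence repeats with period 6.
The value 21 next appears (with k ≥ 2) at u_6.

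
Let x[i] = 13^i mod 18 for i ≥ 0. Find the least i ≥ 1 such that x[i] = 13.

We have x[0] = 1, x[1] = 13, x[2] = 7, x[3] = 1.
The sequence repeats with period 3.
The value 13 first appears (with i ≥ 1) at x[1].

1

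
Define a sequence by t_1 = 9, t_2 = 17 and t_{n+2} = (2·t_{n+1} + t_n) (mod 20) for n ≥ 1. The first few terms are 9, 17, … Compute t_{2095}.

t_1 = 9; t_2 = 17; t_3 = 3; t_4 = 3; t_5 = 9; t_6 = 1; t_7 = 11; t_8 = 3; t_9 = 17; t_{10} = 17; t_{11} = 11; t_{12} = 19; t_{13} = 9; t_{14} = 17.
The sequence repeats with period 12.
(2095 - 1) mod 12 = 6, so t_{2095} = t_7 = 11.

11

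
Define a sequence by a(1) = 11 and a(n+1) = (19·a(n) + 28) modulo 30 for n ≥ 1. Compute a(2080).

17

Listing terms: a(1) = 11, a(2) = 27, a(3) = 1, a(4) = 17, a(5) = 21, a(6) = 7, a(7) = 11.
Since a(7) = a(1) = 11, the sequence is periodic with period 6.
So a(2080) = a(1 + ((2080-1) mod 6)) = a(4) = 17.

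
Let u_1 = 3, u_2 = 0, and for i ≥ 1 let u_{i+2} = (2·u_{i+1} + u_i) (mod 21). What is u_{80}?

Listing terms: u_1 = 3,  u_2 = 0,  u_3 = 3,  u_4 = 6,  u_5 = 15,  u_6 = 15,  u_7 = 3,  u_8 = 0.
Since (u_7, u_8) = (u_1, u_2) = (3, 0) (two consecutive terms determine the rest), the sequence is periodic with period 6.
(80 - 1) mod 6 = 1, so u_{80} = u_2 = 0.

0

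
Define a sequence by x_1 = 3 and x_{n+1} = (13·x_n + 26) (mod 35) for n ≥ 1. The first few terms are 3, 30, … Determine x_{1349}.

3

Computing terms: x_1 = 3,  x_2 = 30,  x_3 = 31,  x_4 = 9,  x_5 = 3.
Since x_5 = x_1 = 3, the sequence is periodic with period 4.
(1349 - 1) mod 4 = 0, so x_{1349} = x_1 = 3.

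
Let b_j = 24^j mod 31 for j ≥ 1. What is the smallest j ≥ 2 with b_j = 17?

19

We have b_1 = 24; b_2 = 18; b_3 = 29; b_4 = 14; b_5 = 26; b_6 = 4; b_7 = 3; b_8 = 10; b_9 = 23; b_{10} = 25; b_{11} = 11; b_{12} = 16; b_{13} = 12; b_{14} = 9; b_{15} = 30; b_{16} = 7; b_{17} = 13; b_{18} = 2; b_{19} = 17; b_{20} = 5; b_{21} = 27; b_{22} = 28; b_{23} = 21; b_{24} = 8; b_{25} = 6; b_{26} = 20; b_{27} = 15; b_{28} = 19; b_{29} = 22; b_{30} = 1; b_{31} = 24.
The sequence repeats with period 30.
The value 17 first appears (with j ≥ 2) at b_{19}.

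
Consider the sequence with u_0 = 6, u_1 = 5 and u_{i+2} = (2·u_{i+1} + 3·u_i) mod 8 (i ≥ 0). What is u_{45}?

1

We have u_0 = 6, u_1 = 5, u_2 = 4, u_3 = 7, u_4 = 2, u_5 = 1, u_6 = 0, u_7 = 3, u_8 = 6, u_9 = 5.
The sequence repeats with period 8.
So u_{45} = u_{0 + ((45-0) mod 8)} = u_5 = 1.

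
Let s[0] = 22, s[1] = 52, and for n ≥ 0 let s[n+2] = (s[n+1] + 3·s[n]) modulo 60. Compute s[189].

Computing terms: s[0] = 22, s[1] = 52, s[2] = 58, s[3] = 34, s[4] = 28, s[5] = 10, s[6] = 34, s[7] = 4, s[8] = 46, s[9] = 58, s[10] = 16, s[11] = 10, s[12] = 58, s[13] = 28, s[14] = 22, s[15] = 46, s[16] = 52, s[17] = 10, s[18] = 46, s[19] = 16, s[20] = 34, s[21] = 22, s[22] = 4, s[23] = 10, s[24] = 22, s[25] = 52.
Since (s[24], s[25]) = (s[0], s[1]) = (22, 52) (two consecutive terms determine the rest), the sequence is periodic with period 24.
So s[189] = s[0 + ((189-0) mod 24)] = s[21] = 22.

22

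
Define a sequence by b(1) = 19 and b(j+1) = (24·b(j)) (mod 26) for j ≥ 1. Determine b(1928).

Computing terms: b(1) = 19; b(2) = 14; b(3) = 24; b(4) = 4; b(5) = 18; b(6) = 16; b(7) = 20; b(8) = 12; b(9) = 2; b(10) = 22; b(11) = 8; b(12) = 10; b(13) = 6; b(14) = 14.
Since b(14) = b(2) = 14, the sequence is eventually periodic: after a pre-period of length 1 it cycles with period 12.
For j ≥ 2, b(j) depends only on (j - 2) mod 12. (1928 - 2) mod 12 = 6, so b(1928) = b(8) = 12.

12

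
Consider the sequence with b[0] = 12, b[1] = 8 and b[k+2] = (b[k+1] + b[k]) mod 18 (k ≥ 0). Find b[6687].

8

Computing terms: b[0] = 12, b[1] = 8, b[2] = 2, b[3] = 10, b[4] = 12, b[5] = 4, b[6] = 16, b[7] = 2, b[8] = 0, b[9] = 2, b[10] = 2, b[11] = 4, b[12] = 6, b[13] = 10, b[14] = 16, b[15] = 8, b[16] = 6, b[17] = 14, b[18] = 2, b[19] = 16, b[20] = 0, b[21] = 16, b[22] = 16, b[23] = 14, b[24] = 12, b[25] = 8.
The sequence repeats with period 24.
So b[6687] = b[0 + ((6687-0) mod 24)] = b[15] = 8.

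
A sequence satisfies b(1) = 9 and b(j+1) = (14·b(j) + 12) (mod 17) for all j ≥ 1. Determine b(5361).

b(1) = 9; b(2) = 2; b(3) = 6; b(4) = 11; b(5) = 13; b(6) = 7; b(7) = 8; b(8) = 5; b(9) = 14; b(10) = 4; b(11) = 0; b(12) = 12; b(13) = 10; b(14) = 16; b(15) = 15; b(16) = 1; b(17) = 9.
Since b(17) = b(1) = 9, the sequence is periodic with period 16.
(5361 - 1) mod 16 = 0, so b(5361) = b(1) = 9.

9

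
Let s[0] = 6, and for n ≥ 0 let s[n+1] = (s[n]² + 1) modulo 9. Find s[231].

Listing terms: s[0] = 6, s[1] = 1, s[2] = 2, s[3] = 5, s[4] = 8, s[5] = 2.
Since s[5] = s[2] = 2, the sequence is eventually periodic: after a pre-period of length 2 it cycles with period 3.
For n ≥ 2, s[n] depends only on (n - 2) mod 3. (231 - 2) mod 3 = 1, so s[231] = s[3] = 5.

5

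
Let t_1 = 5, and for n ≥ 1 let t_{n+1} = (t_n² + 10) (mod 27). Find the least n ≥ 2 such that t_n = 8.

2

Computing terms: t_1 = 5; t_2 = 8; t_3 = 20; t_4 = 5.
Since t_4 = t_1 = 5, the sequence is periodic with period 3.
The value 8 first appears (with n ≥ 2) at t_2.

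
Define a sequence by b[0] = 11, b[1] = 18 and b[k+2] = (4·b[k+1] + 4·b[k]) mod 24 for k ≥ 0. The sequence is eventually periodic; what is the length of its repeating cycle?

We have b[0] = 11; b[1] = 18; b[2] = 20; b[3] = 8; b[4] = 16; b[5] = 0; b[6] = 16; b[7] = 16; b[8] = 8; b[9] = 0; b[10] = 8; b[11] = 8; b[12] = 16.
Since (b[11], b[12]) = (b[3], b[4]) = (8, 16) (two consecutive terms determine the rest), the sequence is eventually periodic: after a pre-period of length 3 it cycles with period 8.

8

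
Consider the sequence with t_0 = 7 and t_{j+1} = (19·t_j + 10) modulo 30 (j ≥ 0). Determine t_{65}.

We have t_0 = 7; t_1 = 23; t_2 = 27; t_3 = 13; t_4 = 17; t_5 = 3; t_6 = 7.
The sequence repeats with period 6.
(65 - 0) mod 6 = 5, so t_{65} = t_5 = 3.

3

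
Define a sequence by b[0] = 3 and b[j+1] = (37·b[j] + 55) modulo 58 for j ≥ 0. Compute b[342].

9

Listing terms: b[0] = 3; b[1] = 50; b[2] = 49; b[3] = 12; b[4] = 35; b[5] = 16; b[6] = 9; b[7] = 40; b[8] = 27; b[9] = 10; b[10] = 19; b[11] = 4; b[12] = 29; b[13] = 26; b[14] = 31; b[15] = 42; b[16] = 43; b[17] = 22; b[18] = 57; b[19] = 18; b[20] = 25; b[21] = 52; b[22] = 7; b[23] = 24; b[24] = 15; b[25] = 30; b[26] = 5; b[27] = 8; b[28] = 3.
The sequence repeats with period 28.
So b[342] = b[0 + ((342-0) mod 28)] = b[6] = 9.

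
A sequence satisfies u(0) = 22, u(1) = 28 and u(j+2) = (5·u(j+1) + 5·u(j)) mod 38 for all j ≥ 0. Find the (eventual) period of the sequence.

Listing terms: u(0) = 22; u(1) = 28; u(2) = 22; u(3) = 22; u(4) = 30; u(5) = 32; u(6) = 6; u(7) = 0; u(8) = 30; u(9) = 36; u(10) = 26; u(11) = 6; u(12) = 8; u(13) = 32; u(14) = 10; u(15) = 20; u(16) = 36; u(17) = 14; u(18) = 22; u(19) = 28.
Since (u(18), u(19)) = (u(0), u(1)) = (22, 28) (two consecutive terms determine the rest), the sequence is periodic with period 18.

18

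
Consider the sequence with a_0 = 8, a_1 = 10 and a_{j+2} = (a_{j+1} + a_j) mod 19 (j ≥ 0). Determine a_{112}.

8

We have a_0 = 8, a_1 = 10, a_2 = 18, a_3 = 9, a_4 = 8, a_5 = 17, a_6 = 6, a_7 = 4, a_8 = 10, a_9 = 14, a_{10} = 5, a_{11} = 0, a_{12} = 5, a_{13} = 5, a_{14} = 10, a_{15} = 15, a_{16} = 6, a_{17} = 2, a_{18} = 8, a_{19} = 10.
Since (a_{18}, a_{19}) = (a_0, a_1) = (8, 10) (two consecutive terms determine the rest), the sequence is periodic with period 18.
So a_{112} = a_{0 + ((112-0) mod 18)} = a_4 = 8.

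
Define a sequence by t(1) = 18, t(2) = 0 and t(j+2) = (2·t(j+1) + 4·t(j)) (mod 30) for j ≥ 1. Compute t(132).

0

Listing terms: t(1) = 18, t(2) = 0, t(3) = 12, t(4) = 24, t(5) = 6, t(6) = 18, t(7) = 0.
Since (t(6), t(7)) = (t(1), t(2)) = (18, 0) (two consecutive terms determine the rest), the sequence is periodic with period 5.
(132 - 1) mod 5 = 1, so t(132) = t(2) = 0.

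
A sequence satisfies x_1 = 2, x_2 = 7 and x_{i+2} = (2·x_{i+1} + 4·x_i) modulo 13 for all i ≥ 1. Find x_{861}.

x_1 = 2, x_2 = 7, x_3 = 9, x_4 = 7, x_5 = 11, x_6 = 11, x_7 = 1, x_8 = 7, x_9 = 5, x_{10} = 12, x_{11} = 5, x_{12} = 6, x_{13} = 6, x_{14} = 10, x_{15} = 5, x_{16} = 11, x_{17} = 3, x_{18} = 11, x_{19} = 8, x_{20} = 8, x_{21} = 9, x_{22} = 11, x_{23} = 6, x_{24} = 4, x_{25} = 6, x_{26} = 2, x_{27} = 2, x_{28} = 12, x_{29} = 6, x_{30} = 8, x_{31} = 1, x_{32} = 8, x_{33} = 7, x_{34} = 7, x_{35} = 3, x_{36} = 8, x_{37} = 2, x_{38} = 10, x_{39} = 2, x_{40} = 5, x_{41} = 5, x_{42} = 4, x_{43} = 2, x_{44} = 7.
Since (x_{43}, x_{44}) = (x_1, x_2) = (2, 7) (two consecutive terms determine the rest), the sequence is periodic with period 42.
So x_{861} = x_{1 + ((861-1) mod 42)} = x_{21} = 9.

9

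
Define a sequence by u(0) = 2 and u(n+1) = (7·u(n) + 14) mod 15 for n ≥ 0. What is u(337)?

Listing terms: u(0) = 2,  u(1) = 13,  u(2) = 0,  u(3) = 14,  u(4) = 7,  u(5) = 3,  u(6) = 5,  u(7) = 4,  u(8) = 12,  u(9) = 8,  u(10) = 10,  u(11) = 9,  u(12) = 2.
The sequence repeats with period 12.
(337 - 0) mod 12 = 1, so u(337) = u(1) = 13.

13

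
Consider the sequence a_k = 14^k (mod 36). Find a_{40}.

4

Listing terms: a_0 = 1,  a_1 = 14,  a_2 = 16,  a_3 = 8,  a_4 = 4,  a_5 = 20,  a_6 = 28,  a_7 = 32,  a_8 = 16.
Since a_8 = a_2 = 16, the sequence is eventually periodic: after a pre-period of length 2 it cycles with period 6.
For k ≥ 2, a_k depends only on (k - 2) mod 6. (40 - 2) mod 6 = 2, so a_{40} = a_4 = 4.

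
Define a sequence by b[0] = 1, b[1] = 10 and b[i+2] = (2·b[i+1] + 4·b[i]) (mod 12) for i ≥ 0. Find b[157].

8

Listing terms: b[0] = 1,  b[1] = 10,  b[2] = 0,  b[3] = 4,  b[4] = 8,  b[5] = 8,  b[6] = 0,  b[7] = 8,  b[8] = 4,  b[9] = 4,  b[10] = 0,  b[11] = 4.
Since (b[10], b[11]) = (b[2], b[3]) = (0, 4) (two consecutive terms determine the rest), the sequence is eventually periodic: after a pre-period of length 2 it cycles with period 8.
For i ≥ 2, b[i] depends only on (i - 2) mod 8. (157 - 2) mod 8 = 3, so b[157] = b[5] = 8.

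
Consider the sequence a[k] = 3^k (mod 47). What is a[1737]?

12

Computing terms: a[1] = 3; a[2] = 9; a[3] = 27; a[4] = 34; a[5] = 8; a[6] = 24; a[7] = 25; a[8] = 28; a[9] = 37; a[10] = 17; a[11] = 4; a[12] = 12; a[13] = 36; a[14] = 14; a[15] = 42; a[16] = 32; a[17] = 2; a[18] = 6; a[19] = 18; a[20] = 7; a[21] = 21; a[22] = 16; a[23] = 1; a[24] = 3.
The sequence repeats with period 23.
So a[1737] = a[1 + ((1737-1) mod 23)] = a[12] = 12.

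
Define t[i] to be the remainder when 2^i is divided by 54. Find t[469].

Listing terms: t[1] = 2,  t[2] = 4,  t[3] = 8,  t[4] = 16,  t[5] = 32,  t[6] = 10,  t[7] = 20,  t[8] = 40,  t[9] = 26,  t[10] = 52,  t[11] = 50,  t[12] = 46,  t[13] = 38,  t[14] = 22,  t[15] = 44,  t[16] = 34,  t[17] = 14,  t[18] = 28,  t[19] = 2.
The sequence repeats with period 18.
(469 - 1) mod 18 = 0, so t[469] = t[1] = 2.

2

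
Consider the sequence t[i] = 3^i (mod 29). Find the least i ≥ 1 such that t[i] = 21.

9

Computing terms: t[0] = 1, t[1] = 3, t[2] = 9, t[3] = 27, t[4] = 23, t[5] = 11, t[6] = 4, t[7] = 12, t[8] = 7, t[9] = 21, t[10] = 5, t[11] = 15, t[12] = 16, t[13] = 19, t[14] = 28, t[15] = 26, t[16] = 20, t[17] = 2, t[18] = 6, t[19] = 18, t[20] = 25, t[21] = 17, t[22] = 22, t[23] = 8, t[24] = 24, t[25] = 14, t[26] = 13, t[27] = 10, t[28] = 1.
Since t[28] = t[0] = 1, the sequence is periodic with period 28.
The value 21 first appears (with i ≥ 1) at t[9].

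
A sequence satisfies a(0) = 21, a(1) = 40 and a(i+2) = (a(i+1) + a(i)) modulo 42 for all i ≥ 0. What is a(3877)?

a(0) = 21,  a(1) = 40,  a(2) = 19,  a(3) = 17,  a(4) = 36,  a(5) = 11,  a(6) = 5,  a(7) = 16,  a(8) = 21,  a(9) = 37,  a(10) = 16,  a(11) = 11,  a(12) = 27,  a(13) = 38,  a(14) = 23,  a(15) = 19,  a(16) = 0,  a(17) = 19,  a(18) = 19,  a(19) = 38,  a(20) = 15,  a(21) = 11,  a(22) = 26,  a(23) = 37,  a(24) = 21,  a(25) = 16,  a(26) = 37,  a(27) = 11,  a(28) = 6,  a(29) = 17,  a(30) = 23,  a(31) = 40,  a(32) = 21,  a(33) = 19,  a(34) = 40,  a(35) = 17,  a(36) = 15,  a(37) = 32,  a(38) = 5,  a(39) = 37,  a(40) = 0,  a(41) = 37,  a(42) = 37,  a(43) = 32,  a(44) = 27,  a(45) = 17,  a(46) = 2,  a(47) = 19,  a(48) = 21,  a(49) = 40.
Since (a(48), a(49)) = (a(0), a(1)) = (21, 40) (two consecutive terms determine the rest), the sequence is periodic with period 48.
So a(3877) = a(0 + ((3877-0) mod 48)) = a(37) = 32.

32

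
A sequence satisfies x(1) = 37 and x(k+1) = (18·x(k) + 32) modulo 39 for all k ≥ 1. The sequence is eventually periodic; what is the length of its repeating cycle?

Computing terms: x(1) = 37; x(2) = 35; x(3) = 38; x(4) = 14; x(5) = 11; x(6) = 35.
Since x(6) = x(2) = 35, the sequence is eventually periodic: after a pre-period of length 1 it cycles with period 4.

4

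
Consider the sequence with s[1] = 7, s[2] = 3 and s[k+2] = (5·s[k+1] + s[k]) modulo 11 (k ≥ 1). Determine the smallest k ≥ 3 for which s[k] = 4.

5

s[1] = 7, s[2] = 3, s[3] = 0, s[4] = 3, s[5] = 4, s[6] = 1, s[7] = 9, s[8] = 2, s[9] = 8, s[10] = 9, s[11] = 9, s[12] = 10, s[13] = 4, s[14] = 8, s[15] = 0, s[16] = 8, s[17] = 7, s[18] = 10, s[19] = 2, s[20] = 9, s[21] = 3, s[22] = 2, s[23] = 2, s[24] = 1, s[25] = 7, s[26] = 3.
The sequence repeats with period 24.
The value 4 first appears (with k ≥ 3) at s[5].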